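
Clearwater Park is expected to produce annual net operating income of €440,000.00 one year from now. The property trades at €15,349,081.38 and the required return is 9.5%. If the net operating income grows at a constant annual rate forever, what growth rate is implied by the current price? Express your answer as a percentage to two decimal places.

P = D₁/(r−g) ⇒ g = r − D₁/P = 0.095 − €440,000.00/€15,349,081.38 = 0.066334

6.63%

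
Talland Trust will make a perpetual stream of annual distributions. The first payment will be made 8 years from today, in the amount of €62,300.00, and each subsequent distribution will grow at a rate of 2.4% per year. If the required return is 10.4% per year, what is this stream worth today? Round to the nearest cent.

€389596.05

Value at end of year 7: C₁ / (r − g) = €62,300.00 / (0.104 − 0.024) = €778,750.0000
Discount to today: PV = €778,750.0000 / (1 + 0.104)^7 = €778,750.0000 / 1.998865 = €389,596.05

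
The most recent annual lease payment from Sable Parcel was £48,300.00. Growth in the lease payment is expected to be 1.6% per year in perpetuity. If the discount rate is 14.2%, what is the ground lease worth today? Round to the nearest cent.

D₁ = D₀ × (1 + g) = £48,300.00 × 1.016 = £49,072.8000
Growing perpetuity: P = D₁ / (r − g) = £49,072.8000 / (0.142 − 0.016) = £389,466.67

£389466.67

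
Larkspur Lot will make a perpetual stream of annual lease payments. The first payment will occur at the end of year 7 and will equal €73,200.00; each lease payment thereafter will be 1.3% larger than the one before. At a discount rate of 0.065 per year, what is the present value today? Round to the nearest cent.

€964739.57

Value at end of year 6: C₁ / (r − g) = €73,200.00 / (0.065 − 0.013) = €1,407,692.3077
Discount to today: PV = €1,407,692.3077 / (1 + 0.065)^6 = €1,407,692.3077 / 1.459142 = €964,739.57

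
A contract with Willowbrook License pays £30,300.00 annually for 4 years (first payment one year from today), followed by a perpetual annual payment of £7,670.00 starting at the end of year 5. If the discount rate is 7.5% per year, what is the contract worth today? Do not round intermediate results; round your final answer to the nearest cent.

PV of 4-year annuity: £30,300.00 × [1 − (1+0.075)^−4] / 0.075 = 101484.58597
Perpetuity value at year 4: £7,670.00 / 0.075 = 102266.66667
PV of perpetuity: 102266.66667 / (1+0.075)^4 = 76577.33418
Total PV = 101484.58597 + 76577.33418 = 178061.92015

£178061.92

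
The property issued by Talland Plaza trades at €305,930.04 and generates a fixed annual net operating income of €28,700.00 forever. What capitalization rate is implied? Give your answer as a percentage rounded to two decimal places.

P = C/r ⇒ r = C/P = €28,700.00/€305,930.04 = 0.093812

9.38%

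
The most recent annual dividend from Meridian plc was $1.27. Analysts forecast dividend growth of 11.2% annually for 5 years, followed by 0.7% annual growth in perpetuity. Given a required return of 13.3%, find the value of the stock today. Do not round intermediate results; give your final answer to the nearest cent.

D_1 = 1.41224
D_2 = 1.57041
D_3 = 1.74630
D_4 = 1.94188
D_5 = 2.15937
Terminal value at year 5: TV = D_5×(1+g_2)/(r−g_2) = 2.17449/0.126 = 17.25785
P_0 = D_1/(1+r)^1 + D_2/(1+r)^2 + D_3/(1+r)^3 + D_4/(1+r)^4 + D_5/(1+r)^5 + TV/(1+r)^5
    = 1.24646 + 1.22336 + 1.20068 + 1.17843 + 1.15659 + 9.24351 = 15.24903

$15.25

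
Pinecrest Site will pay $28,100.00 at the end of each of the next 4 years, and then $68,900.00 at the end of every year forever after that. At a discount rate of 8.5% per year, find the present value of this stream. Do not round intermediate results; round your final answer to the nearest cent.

$676943.89

PV of 4-year annuity: $28,100.00 × [1 − (1+0.085)^−4] / 0.085 = 92044.26602
Perpetuity value at year 4: $68,900.00 / 0.085 = 810588.23529
PV of perpetuity: 810588.23529 / (1+0.085)^4 = 584899.62572
Total PV = 92044.26602 + 584899.62572 = 676943.89174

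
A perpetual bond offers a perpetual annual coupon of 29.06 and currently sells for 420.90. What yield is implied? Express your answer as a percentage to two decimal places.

P = C/r ⇒ r = C/P = 29.06/420.90 = 0.069043

6.90%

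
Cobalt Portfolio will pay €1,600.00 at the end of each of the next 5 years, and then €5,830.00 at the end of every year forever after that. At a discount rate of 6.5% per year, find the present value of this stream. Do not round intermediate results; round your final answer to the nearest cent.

PV of 5-year annuity: €1,600.00 × [1 − (1+0.065)^−5] / 0.065 = 6649.08710
Perpetuity value at year 5: €5,830.00 / 0.065 = 89692.30769
PV of perpetuity: 89692.30769 / (1+0.065)^5 = 65464.69657
Total PV = 6649.08710 + 65464.69657 = 72113.78367

€72113.78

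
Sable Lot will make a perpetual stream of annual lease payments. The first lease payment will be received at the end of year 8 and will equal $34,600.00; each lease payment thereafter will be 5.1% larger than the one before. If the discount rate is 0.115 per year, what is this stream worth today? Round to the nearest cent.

$252331.84

Value at end of year 7: C₁ / (r − g) = $34,600.00 / (0.115 − 0.051) = $540,625.0000
Discount to today: PV = $540,625.0000 / (1 + 0.115)^7 = $540,625.0000 / 2.142516 = $252,331.84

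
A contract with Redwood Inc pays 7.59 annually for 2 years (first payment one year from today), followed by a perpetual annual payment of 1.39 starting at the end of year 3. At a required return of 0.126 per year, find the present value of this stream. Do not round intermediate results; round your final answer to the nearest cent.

PV of 2-year annuity: 7.59 × [1 − (1+0.126)^−2] / 0.126 = 12.72706
Perpetuity value at year 2: 1.39 / 0.126 = 11.03175
PV of perpetuity: 11.03175 / (1+0.126)^2 = 8.70097
Total PV = 12.72706 + 8.70097 = 21.42803

21.43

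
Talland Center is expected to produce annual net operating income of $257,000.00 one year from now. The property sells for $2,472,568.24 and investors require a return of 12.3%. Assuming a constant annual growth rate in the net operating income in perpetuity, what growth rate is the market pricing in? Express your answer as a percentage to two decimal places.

1.91%

P = D₁/(r−g) ⇒ g = r − D₁/P = 0.123 − $257,000.00/$2,472,568.24 = 0.019059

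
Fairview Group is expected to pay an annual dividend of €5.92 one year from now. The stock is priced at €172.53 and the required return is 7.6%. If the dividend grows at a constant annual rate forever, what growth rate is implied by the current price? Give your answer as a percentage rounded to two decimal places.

P = D₁/(r−g) ⇒ g = r − D₁/P = 0.076 − €5.92/€172.53 = 0.041687

4.17%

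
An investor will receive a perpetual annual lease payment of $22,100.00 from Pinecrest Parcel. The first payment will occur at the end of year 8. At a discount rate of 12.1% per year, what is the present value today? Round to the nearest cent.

Value at end of year 7: C / r = $22,100.00 / 0.121 = $182,644.6281
Discount to today: PV = $182,644.6281 / (1 + 0.121)^7 = $182,644.6281 / 2.224535 = $82,104.62

$82104.62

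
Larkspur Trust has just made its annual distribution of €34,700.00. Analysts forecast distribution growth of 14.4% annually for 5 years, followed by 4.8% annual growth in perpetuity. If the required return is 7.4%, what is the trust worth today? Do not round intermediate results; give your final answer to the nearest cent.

€2128421.36

D_1 = 39696.80000
D_2 = 45413.13920
D_3 = 51952.63124
D_4 = 59433.81014
D_5 = 67992.27880
Terminal value at year 5: TV = D_5×(1+g_2)/(r−g_2) = 71255.90819/0.026 = 2740611.85336
P_0 = D_1/(1+r)^1 + D_2/(1+r)^2 + D_3/(1+r)^3 + D_4/(1+r)^4 + D_5/(1+r)^5 + TV/(1+r)^5
    = 36961.63873 + 39370.68409 + 41936.74357 + 44670.05088 + 47581.50671 + 1917900.73211 = 2128421.35610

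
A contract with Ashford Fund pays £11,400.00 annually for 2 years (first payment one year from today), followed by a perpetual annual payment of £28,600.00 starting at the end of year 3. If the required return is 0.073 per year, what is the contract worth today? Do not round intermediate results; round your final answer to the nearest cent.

£360811.74

PV of 2-year annuity: £11,400.00 × [1 − (1+0.073)^−2] / 0.073 = 20526.01819
Perpetuity value at year 2: £28,600.00 / 0.073 = 391780.82192
PV of perpetuity: 391780.82192 / (1+0.073)^2 = 340285.72364
Total PV = 20526.01819 + 340285.72364 = 360811.74184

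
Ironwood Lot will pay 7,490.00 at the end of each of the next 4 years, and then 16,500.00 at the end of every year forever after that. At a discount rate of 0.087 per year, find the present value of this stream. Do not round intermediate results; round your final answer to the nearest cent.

PV of 4-year annuity: 7,490.00 × [1 − (1+0.087)^−4] / 0.087 = 24426.15137
Perpetuity value at year 4: 16,500.00 / 0.087 = 189655.17241
PV of perpetuity: 189655.17241 / (1+0.087)^4 = 135845.89370
Total PV = 24426.15137 + 135845.89370 = 160272.04507

160272.05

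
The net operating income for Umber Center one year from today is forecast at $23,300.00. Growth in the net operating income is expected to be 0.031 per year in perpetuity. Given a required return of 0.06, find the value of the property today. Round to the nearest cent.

Growing perpetuity: P = D₁ / (r − g) = $23,300.0000 / (0.06 − 0.031) = $803,448.28

$803448.28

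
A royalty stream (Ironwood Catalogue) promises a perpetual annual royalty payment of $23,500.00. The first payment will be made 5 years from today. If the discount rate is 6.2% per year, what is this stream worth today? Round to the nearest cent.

$297973.82

Value at end of year 4: C / r = $23,500.00 / 0.062 = $379,032.2581
Discount to today: PV = $379,032.2581 / (1 + 0.062)^4 = $379,032.2581 / 1.272032 = $297,973.82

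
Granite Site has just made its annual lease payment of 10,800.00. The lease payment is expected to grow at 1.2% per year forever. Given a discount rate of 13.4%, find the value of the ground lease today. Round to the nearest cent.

D₁ = D₀ × (1 + g) = 10,800.00 × 1.012 = 10,929.6000
Growing perpetuity: P = D₁ / (r − g) = 10,929.6000 / (0.134 − 0.012) = 89,586.89

89586.89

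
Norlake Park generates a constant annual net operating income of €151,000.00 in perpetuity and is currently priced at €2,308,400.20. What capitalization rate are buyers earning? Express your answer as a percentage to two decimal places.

6.54%

P = C/r ⇒ r = C/P = €151,000.00/€2,308,400.20 = 0.065413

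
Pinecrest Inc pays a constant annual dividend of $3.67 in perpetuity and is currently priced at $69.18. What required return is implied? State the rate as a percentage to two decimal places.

5.31%

P = C/r ⇒ r = C/P = $3.67/$69.18 = 0.053050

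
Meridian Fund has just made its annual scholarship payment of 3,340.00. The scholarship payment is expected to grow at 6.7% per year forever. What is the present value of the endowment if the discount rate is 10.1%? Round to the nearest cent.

D₁ = D₀ × (1 + g) = 3,340.00 × 1.067 = 3,563.7800
Growing perpetuity: P = D₁ / (r − g) = 3,563.7800 / (0.101 − 0.067) = 104,817.06

104817.06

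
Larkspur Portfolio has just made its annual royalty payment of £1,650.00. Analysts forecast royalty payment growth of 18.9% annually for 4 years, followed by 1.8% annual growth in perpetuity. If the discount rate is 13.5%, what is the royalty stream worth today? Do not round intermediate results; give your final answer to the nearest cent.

D_1 = 1961.85000
D_2 = 2332.63965
D_3 = 2773.50854
D_4 = 3297.70166
Terminal value at year 4: TV = D_4×(1+g_2)/(r−g_2) = 3357.06029/0.117 = 28692.82298
P_0 = D_1/(1+r)^1 + D_2/(1+r)^2 + D_3/(1+r)^3 + D_4/(1+r)^4 + TV/(1+r)^4
    = 1728.50220 + 1810.73931 + 1896.88902 + 1987.13749 + 17289.79456 = 24713.06258

£24713.06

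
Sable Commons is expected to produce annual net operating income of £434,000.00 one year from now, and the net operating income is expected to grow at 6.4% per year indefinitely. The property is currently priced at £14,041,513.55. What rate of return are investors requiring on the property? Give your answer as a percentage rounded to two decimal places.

9.49%

P = D₁/(r − g) ⇒ r = D₁/P + g = £434,000.0000/£14,041,513.55 + 0.064 = 0.030908 + 0.064 = 0.094908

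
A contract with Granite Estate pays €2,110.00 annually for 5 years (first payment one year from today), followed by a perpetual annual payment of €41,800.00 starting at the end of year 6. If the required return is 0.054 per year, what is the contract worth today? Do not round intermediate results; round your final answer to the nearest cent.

€604120.70

PV of 5-year annuity: €2,110.00 × [1 − (1+0.054)^−5] / 0.054 = 9035.06230
Perpetuity value at year 5: €41,800.00 / 0.054 = 774074.07407
PV of perpetuity: 774074.07407 / (1+0.054)^5 = 595085.63607
Total PV = 9035.06230 + 595085.63607 = 604120.69837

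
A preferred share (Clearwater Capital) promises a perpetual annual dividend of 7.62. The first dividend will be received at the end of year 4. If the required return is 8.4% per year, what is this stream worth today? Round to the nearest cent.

Value at end of year 3: C / r = 7.62 / 0.084 = 90.7143
Discount to today: PV = 90.7143 / (1 + 0.084)^3 = 90.7143 / 1.273761 = 71.22

71.22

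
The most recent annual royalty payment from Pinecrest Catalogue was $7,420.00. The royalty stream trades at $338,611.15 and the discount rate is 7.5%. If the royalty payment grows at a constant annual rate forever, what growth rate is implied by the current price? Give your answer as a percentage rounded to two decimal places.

P = D₀(1+g)/(r−g) ⇒ P(r−g) = D₀(1+g) ⇒ g(P+D₀) = P·r − D₀
g = (P·r − D₀)/(P + D₀) = ($338,611.15×0.075 − $7,420.00) / ($338,611.15 + $7,420.00) = 0.051949

5.19%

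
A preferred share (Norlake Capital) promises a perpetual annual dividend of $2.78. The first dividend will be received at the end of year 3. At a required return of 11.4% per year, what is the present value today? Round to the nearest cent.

$19.65

Value at end of year 2: C / r = $2.78 / 0.114 = $24.3860
Discount to today: PV = $24.3860 / (1 + 0.114)^2 = $24.3860 / 1.240996 = $19.65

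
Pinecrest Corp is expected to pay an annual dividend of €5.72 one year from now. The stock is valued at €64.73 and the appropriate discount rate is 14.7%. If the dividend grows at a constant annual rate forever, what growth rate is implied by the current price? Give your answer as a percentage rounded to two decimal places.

5.86%

P = D₁/(r−g) ⇒ g = r − D₁/P = 0.147 − €5.72/€64.73 = 0.058633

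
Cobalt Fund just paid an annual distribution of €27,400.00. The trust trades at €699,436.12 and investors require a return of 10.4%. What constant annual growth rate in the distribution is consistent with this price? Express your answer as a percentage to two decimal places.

6.24%

P = D₀(1+g)/(r−g) ⇒ P(r−g) = D₀(1+g) ⇒ g(P+D₀) = P·r − D₀
g = (P·r − D₀)/(P + D₀) = (€699,436.12×0.104 − €27,400.00) / (€699,436.12 + €27,400.00) = 0.062382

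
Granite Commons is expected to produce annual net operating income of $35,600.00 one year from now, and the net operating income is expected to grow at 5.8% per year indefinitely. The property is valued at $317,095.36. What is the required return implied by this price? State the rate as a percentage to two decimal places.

P = D₁/(r − g) ⇒ r = D₁/P + g = $35,600.0000/$317,095.36 + 0.058 = 0.112269 + 0.058 = 0.170269

17.03%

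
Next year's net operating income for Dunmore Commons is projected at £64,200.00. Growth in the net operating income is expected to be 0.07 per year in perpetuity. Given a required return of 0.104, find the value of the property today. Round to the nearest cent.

Growing perpetuity: P = D₁ / (r − g) = £64,200.0000 / (0.104 − 0.07) = £1,888,235.29

£1888235.29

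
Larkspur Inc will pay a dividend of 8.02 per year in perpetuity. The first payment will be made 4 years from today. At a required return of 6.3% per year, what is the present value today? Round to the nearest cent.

Value at end of year 3: C / r = 8.02 / 0.063 = 127.3016
Discount to today: PV = 127.3016 / (1 + 0.063)^3 = 127.3016 / 1.201157 = 105.98

105.98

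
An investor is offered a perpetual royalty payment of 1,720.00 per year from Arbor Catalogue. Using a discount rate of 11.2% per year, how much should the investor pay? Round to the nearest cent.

Level perpetuity: PV = C / r = 1,720.00 / 0.112 = 15,357.14

15357.14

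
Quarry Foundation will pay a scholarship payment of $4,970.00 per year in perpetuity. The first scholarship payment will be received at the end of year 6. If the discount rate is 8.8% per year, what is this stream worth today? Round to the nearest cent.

$37044.97

Value at end of year 5: C / r = $4,970.00 / 0.088 = $56,477.2727
Discount to today: PV = $56,477.2727 / (1 + 0.088)^5 = $56,477.2727 / 1.524560 = $37,044.97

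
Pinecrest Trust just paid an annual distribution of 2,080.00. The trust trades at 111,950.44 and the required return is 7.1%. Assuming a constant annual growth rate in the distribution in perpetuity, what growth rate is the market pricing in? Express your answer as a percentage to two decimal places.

5.15%

P = D₀(1+g)/(r−g) ⇒ P(r−g) = D₀(1+g) ⇒ g(P+D₀) = P·r − D₀
g = (P·r − D₀)/(P + D₀) = (111,950.44×0.071 − 2,080.00) / (111,950.44 + 2,080.00) = 0.051464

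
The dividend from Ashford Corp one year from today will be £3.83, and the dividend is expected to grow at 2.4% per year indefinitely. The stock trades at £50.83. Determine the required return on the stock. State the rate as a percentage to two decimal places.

9.93%

P = D₁/(r − g) ⇒ r = D₁/P + g = £3.8300/£50.83 + 0.024 = 0.075349 + 0.024 = 0.099349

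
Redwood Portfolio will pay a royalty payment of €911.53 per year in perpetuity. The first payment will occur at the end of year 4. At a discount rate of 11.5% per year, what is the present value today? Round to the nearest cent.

€5718.06

Value at end of year 3: C / r = €911.53 / 0.115 = €7,926.3478
Discount to today: PV = €7,926.3478 / (1 + 0.115)^3 = €7,926.3478 / 1.386196 = €5,718.06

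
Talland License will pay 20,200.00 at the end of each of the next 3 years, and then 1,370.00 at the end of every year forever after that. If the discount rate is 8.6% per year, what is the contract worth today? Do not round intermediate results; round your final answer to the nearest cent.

63936.36

PV of 3-year annuity: 20,200.00 × [1 − (1+0.086)^−3] / 0.086 = 51498.87597
Perpetuity value at year 3: 1,370.00 / 0.086 = 15930.23256
PV of perpetuity: 15930.23256 / (1+0.086)^3 = 12437.48701
Total PV = 51498.87597 + 12437.48701 = 63936.36298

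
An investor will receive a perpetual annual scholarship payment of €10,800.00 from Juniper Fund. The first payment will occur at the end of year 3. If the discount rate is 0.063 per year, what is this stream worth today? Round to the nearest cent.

€151710.86

Value at end of year 2: C / r = €10,800.00 / 0.063 = €171,428.5714
Discount to today: PV = €171,428.5714 / (1 + 0.063)^2 = €171,428.5714 / 1.129969 = €151,710.86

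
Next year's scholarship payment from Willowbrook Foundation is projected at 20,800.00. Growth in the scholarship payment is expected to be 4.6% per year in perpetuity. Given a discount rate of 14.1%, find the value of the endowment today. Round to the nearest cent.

218947.37

Growing perpetuity: P = D₁ / (r − g) = 20,800.0000 / (0.141 − 0.046) = 218,947.37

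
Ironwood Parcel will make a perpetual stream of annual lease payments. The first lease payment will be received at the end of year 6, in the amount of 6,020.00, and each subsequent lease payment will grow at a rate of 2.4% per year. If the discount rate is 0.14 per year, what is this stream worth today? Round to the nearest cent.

26953.44

Value at end of year 5: C₁ / (r − g) = 6,020.00 / (0.14 − 0.024) = 51,896.5517
Discount to today: PV = 51,896.5517 / (1 + 0.14)^5 = 51,896.5517 / 1.925415 = 26,953.44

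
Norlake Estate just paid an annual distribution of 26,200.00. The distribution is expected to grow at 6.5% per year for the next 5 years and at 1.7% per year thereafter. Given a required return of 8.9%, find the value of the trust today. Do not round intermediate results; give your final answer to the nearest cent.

453642.83

D_1 = 27903.00000
D_2 = 29716.69500
D_3 = 31648.28017
D_4 = 33705.41839
D_5 = 35896.27058
Terminal value at year 5: TV = D_5×(1+g_2)/(r−g_2) = 36506.50718/0.072 = 507034.82196
P_0 = D_1/(1+r)^1 + D_2/(1+r)^2 + D_3/(1+r)^3 + D_4/(1+r)^4 + D_5/(1+r)^5 + TV/(1+r)^5
    = 25622.58953 + 25057.90436 + 24505.66405 + 23965.59432 + 23437.42695 + 331053.65563 = 453642.83484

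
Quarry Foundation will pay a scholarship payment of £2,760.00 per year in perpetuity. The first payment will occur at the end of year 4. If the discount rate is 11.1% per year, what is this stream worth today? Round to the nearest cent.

£18131.93

Value at end of year 3: C / r = £2,760.00 / 0.111 = £24,864.8649
Discount to today: PV = £24,864.8649 / (1 + 0.111)^3 = £24,864.8649 / 1.371331 = £18,131.93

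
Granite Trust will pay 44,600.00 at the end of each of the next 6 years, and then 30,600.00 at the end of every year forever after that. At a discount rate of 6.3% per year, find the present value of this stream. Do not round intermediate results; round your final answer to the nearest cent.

PV of 6-year annuity: 44,600.00 × [1 − (1+0.063)^−6] / 0.063 = 217260.61428
Perpetuity value at year 6: 30,600.00 / 0.063 = 485714.28571
PV of perpetuity: 485714.28571 / (1+0.063)^6 = 336652.07054
Total PV = 217260.61428 + 336652.07054 = 553912.68481

553912.68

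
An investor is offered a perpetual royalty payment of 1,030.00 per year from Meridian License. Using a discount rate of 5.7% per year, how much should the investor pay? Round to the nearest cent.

Level perpetuity: PV = C / r = 1,030.00 / 0.057 = 18,070.18

18070.18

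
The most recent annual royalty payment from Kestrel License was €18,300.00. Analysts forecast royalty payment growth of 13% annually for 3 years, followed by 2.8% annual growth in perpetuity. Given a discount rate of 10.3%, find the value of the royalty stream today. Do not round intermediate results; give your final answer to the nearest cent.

€327338.59

D_1 = 20679.00000
D_2 = 23367.27000
D_3 = 26405.01510
Terminal value at year 3: TV = D_3×(1+g_2)/(r−g_2) = 27144.35552/0.075 = 361924.74030
P_0 = D_1/(1+r)^1 + D_2/(1+r)^2 + D_3/(1+r)^3 + TV/(1+r)^3
    = 18747.96011 + 19206.88570 + 19677.04518 + 269706.69931 = 327338.59029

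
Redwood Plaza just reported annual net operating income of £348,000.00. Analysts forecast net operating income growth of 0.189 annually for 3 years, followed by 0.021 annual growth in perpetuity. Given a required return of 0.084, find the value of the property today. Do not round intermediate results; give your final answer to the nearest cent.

£8702184.41

D_1 = 413772.00000
D_2 = 491974.90800
D_3 = 584958.16561
Terminal value at year 3: TV = D_3×(1+g_2)/(r−g_2) = 597242.28709/0.063 = 9480036.30301
P_0 = D_1/(1+r)^1 + D_2/(1+r)^2 + D_3/(1+r)^3 + TV/(1+r)^3
    = 381708.48708 + 418682.09515 + 459237.09514 + 7442556.73239 = 8702184.40977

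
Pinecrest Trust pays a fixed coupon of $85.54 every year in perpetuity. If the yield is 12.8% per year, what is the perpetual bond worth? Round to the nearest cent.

$668.28

Level perpetuity: PV = C / r = $85.54 / 0.128 = $668.28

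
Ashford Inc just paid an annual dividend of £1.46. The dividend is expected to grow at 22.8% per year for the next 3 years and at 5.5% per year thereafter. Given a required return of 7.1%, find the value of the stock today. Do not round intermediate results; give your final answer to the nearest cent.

D_1 = 1.79288
D_2 = 2.20166
D_3 = 2.70363
Terminal value at year 3: TV = D_3×(1+g_2)/(r−g_2) = 2.85233/0.016 = 178.27089
P_0 = D_1/(1+r)^1 + D_2/(1+r)^2 + D_3/(1+r)^3 + TV/(1+r)^3
    = 1.67402 + 1.91942 + 2.20079 + 145.11490 = 150.90915

£150.91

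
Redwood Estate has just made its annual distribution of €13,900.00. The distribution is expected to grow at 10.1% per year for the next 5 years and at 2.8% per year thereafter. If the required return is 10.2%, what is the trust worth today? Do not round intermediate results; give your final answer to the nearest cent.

D_1 = 15303.90000
D_2 = 16849.59390
D_3 = 18551.40288
D_4 = 20425.09458
D_5 = 22488.02913
Terminal value at year 5: TV = D_5×(1+g_2)/(r−g_2) = 23117.69394/0.074 = 312401.26950
P_0 = D_1/(1+r)^1 + D_2/(1+r)^2 + D_3/(1+r)^3 + D_4/(1+r)^4 + D_5/(1+r)^5 + TV/(1+r)^5
    = 13887.38657 + 13874.78459 + 13862.19404 + 13849.61491 + 13837.04720 + 192222.76387 = 261533.79119

€261533.79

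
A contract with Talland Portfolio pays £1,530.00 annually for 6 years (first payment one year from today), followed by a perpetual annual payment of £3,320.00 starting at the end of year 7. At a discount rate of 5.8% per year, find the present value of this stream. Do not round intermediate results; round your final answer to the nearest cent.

£48383.79

PV of 6-year annuity: £1,530.00 × [1 − (1+0.058)^−6] / 0.058 = 7571.01521
Perpetuity value at year 6: £3,320.00 / 0.058 = 57241.37931
PV of perpetuity: 57241.37931 / (1+0.058)^6 = 40812.77115
Total PV = 7571.01521 + 40812.77115 = 48383.78635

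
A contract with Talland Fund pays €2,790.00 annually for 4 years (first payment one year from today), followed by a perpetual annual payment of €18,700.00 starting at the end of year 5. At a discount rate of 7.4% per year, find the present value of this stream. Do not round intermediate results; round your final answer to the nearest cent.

PV of 4-year annuity: €2,790.00 × [1 − (1+0.074)^−4] / 0.074 = 9365.60562
Perpetuity value at year 4: €18,700.00 / 0.074 = 252702.70270
PV of perpetuity: 252702.70270 / (1+0.074)^4 = 189929.64712
Total PV = 9365.60562 + 189929.64712 = 199295.25274

€199295.25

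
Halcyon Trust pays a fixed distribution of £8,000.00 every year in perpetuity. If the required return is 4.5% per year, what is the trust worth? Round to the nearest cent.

Level perpetuity: PV = C / r = £8,000.00 / 0.045 = £177,777.78

£177777.78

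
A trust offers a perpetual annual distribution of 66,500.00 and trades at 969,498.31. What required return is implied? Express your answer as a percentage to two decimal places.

6.86%

P = C/r ⇒ r = C/P = 66,500.00/969,498.31 = 0.068592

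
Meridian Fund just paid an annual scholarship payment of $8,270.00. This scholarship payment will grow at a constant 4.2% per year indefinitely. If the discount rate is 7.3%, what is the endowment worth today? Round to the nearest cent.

D₁ = D₀ × (1 + g) = $8,270.00 × 1.042 = $8,617.3400
Growing perpetuity: P = D₁ / (r − g) = $8,617.3400 / (0.073 − 0.042) = $277,978.71

$277978.71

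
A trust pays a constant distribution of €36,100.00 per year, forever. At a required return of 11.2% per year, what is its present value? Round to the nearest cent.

Level perpetuity: PV = C / r = €36,100.00 / 0.112 = €322,321.43

€322321.43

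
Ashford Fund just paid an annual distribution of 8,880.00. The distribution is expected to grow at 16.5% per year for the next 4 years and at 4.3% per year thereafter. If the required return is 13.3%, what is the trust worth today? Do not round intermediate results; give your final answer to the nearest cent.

153137.21

D_1 = 10345.20000
D_2 = 12052.15800
D_3 = 14040.76407
D_4 = 16357.49014
Terminal value at year 4: TV = D_4×(1+g_2)/(r−g_2) = 17060.86222/0.09 = 189565.13575
P_0 = D_1/(1+r)^1 + D_2/(1+r)^2 + D_3/(1+r)^3 + D_4/(1+r)^4 + TV/(1+r)^4
    = 9130.80318 + 9388.68994 + 9653.86035 + 9926.52013 + 115037.33888 = 153137.21248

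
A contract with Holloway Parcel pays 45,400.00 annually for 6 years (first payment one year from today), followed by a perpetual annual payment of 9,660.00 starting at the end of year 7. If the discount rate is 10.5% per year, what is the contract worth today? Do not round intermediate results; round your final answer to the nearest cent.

245402.49

PV of 6-year annuity: 45,400.00 × [1 − (1+0.105)^−6] / 0.105 = 194864.94420
Perpetuity value at year 6: 9,660.00 / 0.105 = 92000.00000
PV of perpetuity: 92000.00000 / (1+0.105)^6 = 50537.54711
Total PV = 194864.94420 + 50537.54711 = 245402.49132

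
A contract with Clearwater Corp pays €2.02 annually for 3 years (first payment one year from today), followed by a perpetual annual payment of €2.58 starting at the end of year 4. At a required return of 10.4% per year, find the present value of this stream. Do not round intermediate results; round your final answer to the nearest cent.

PV of 3-year annuity: €2.02 × [1 − (1+0.104)^−3] / 0.104 = 4.98828
Perpetuity value at year 3: €2.58 / 0.104 = 24.80769
PV of perpetuity: 24.80769 / (1+0.104)^3 = 18.43653
Total PV = 4.98828 + 18.43653 = 23.42480

€23.42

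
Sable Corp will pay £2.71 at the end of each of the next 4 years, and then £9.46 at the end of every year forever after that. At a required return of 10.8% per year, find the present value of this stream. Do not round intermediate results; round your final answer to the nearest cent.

£66.56

PV of 4-year annuity: £2.71 × [1 − (1+0.108)^−4] / 0.108 = 8.44366
Perpetuity value at year 4: £9.46 / 0.108 = 87.59259
PV of perpetuity: 87.59259 / (1+0.108)^4 = 58.11769
Total PV = 8.44366 + 58.11769 = 66.56135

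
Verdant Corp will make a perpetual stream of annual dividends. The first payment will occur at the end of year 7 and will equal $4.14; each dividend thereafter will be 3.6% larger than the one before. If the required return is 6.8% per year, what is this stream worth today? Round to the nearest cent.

$87.18

Value at end of year 6: C₁ / (r − g) = $4.14 / (0.068 − 0.036) = $129.3750
Discount to today: PV = $129.3750 / (1 + 0.068)^6 = $129.3750 / 1.483978 = $87.18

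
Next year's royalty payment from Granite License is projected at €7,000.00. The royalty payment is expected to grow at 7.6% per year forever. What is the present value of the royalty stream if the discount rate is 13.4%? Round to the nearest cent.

Growing perpetuity: P = D₁ / (r − g) = €7,000.0000 / (0.134 − 0.076) = €120,689.66

€120689.66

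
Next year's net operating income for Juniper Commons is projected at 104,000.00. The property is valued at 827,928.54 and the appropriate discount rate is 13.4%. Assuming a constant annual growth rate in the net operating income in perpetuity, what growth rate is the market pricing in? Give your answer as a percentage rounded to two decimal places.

P = D₁/(r−g) ⇒ g = r − D₁/P = 0.134 − 104,000.00/827,928.54 = 0.008385

0.84%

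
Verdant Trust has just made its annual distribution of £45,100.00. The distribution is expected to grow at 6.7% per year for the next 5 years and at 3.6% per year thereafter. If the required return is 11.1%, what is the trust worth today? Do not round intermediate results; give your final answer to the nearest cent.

D_1 = 48121.70000
D_2 = 51345.85390
D_3 = 54786.02611
D_4 = 58456.68986
D_5 = 62373.28808
Terminal value at year 5: TV = D_5×(1+g_2)/(r−g_2) = 64618.72645/0.075 = 861583.01936
P_0 = D_1/(1+r)^1 + D_2/(1+r)^2 + D_3/(1+r)^3 + D_4/(1+r)^4 + D_5/(1+r)^5 + TV/(1+r)^5
    = 43313.86139 + 41598.46094 + 39950.99714 + 38368.77943 + 36849.22381 + 509010.61151 = 709091.93421

£709091.93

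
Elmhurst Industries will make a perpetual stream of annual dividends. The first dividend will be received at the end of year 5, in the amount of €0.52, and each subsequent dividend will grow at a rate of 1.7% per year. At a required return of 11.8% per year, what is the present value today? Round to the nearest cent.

Value at end of year 4: C₁ / (r − g) = €0.52 / (0.118 − 0.017) = €5.1485
Discount to today: PV = €5.1485 / (1 + 0.118)^4 = €5.1485 / 1.562310 = €3.30

€3.30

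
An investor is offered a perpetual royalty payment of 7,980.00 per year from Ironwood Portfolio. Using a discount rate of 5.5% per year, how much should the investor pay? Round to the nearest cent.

145090.91

Level perpetuity: PV = C / r = 7,980.00 / 0.055 = 145,090.91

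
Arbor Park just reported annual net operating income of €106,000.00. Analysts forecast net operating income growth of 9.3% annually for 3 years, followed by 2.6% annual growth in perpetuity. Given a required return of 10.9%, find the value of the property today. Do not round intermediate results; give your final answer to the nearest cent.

€1563326.36

D_1 = 115858.00000
D_2 = 126632.79400
D_3 = 138409.64384
Terminal value at year 3: TV = D_3×(1+g_2)/(r−g_2) = 142008.29458/0.083 = 1710943.30822
P_0 = D_1/(1+r)^1 + D_2/(1+r)^2 + D_3/(1+r)^3 + TV/(1+r)^3
    = 104470.69432 + 102963.45256 + 101477.95640 + 1254414.25625 = 1563326.35953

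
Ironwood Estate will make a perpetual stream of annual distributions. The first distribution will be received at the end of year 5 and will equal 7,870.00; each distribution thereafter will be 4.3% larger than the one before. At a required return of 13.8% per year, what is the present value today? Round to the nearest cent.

49394.90

Value at end of year 4: C₁ / (r − g) = 7,870.00 / (0.138 − 0.043) = 82,842.1053
Discount to today: PV = 82,842.1053 / (1 + 0.138)^4 = 82,842.1053 / 1.677139 = 49,394.90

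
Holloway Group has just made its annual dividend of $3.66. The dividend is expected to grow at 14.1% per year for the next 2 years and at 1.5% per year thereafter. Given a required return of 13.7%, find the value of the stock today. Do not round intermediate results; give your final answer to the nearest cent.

D_1 = 4.17606
D_2 = 4.76488
Terminal value at year 2: TV = D_2×(1+g_2)/(r−g_2) = 4.83636/0.122 = 39.64228
P_0 = D_1/(1+r)^1 + D_2/(1+r)^2 + TV/(1+r)^2
    = 3.67288 + 3.68580 + 30.66462 = 38.02330

$38.02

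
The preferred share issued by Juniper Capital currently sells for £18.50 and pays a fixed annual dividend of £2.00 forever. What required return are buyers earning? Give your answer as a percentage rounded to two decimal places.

10.81%

P = C/r ⇒ r = C/P = £2.00/£18.50 = 0.108108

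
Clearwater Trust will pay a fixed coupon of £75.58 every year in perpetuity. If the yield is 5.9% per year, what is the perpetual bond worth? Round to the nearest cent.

£1281.02

Level perpetuity: PV = C / r = £75.58 / 0.059 = £1,281.02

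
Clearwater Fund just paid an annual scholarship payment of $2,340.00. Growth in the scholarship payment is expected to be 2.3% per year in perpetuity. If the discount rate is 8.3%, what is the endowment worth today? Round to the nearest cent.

$39897.00

D₁ = D₀ × (1 + g) = $2,340.00 × 1.023 = $2,393.8200
Growing perpetuity: P = D₁ / (r − g) = $2,393.8200 / (0.083 − 0.023) = $39,897.00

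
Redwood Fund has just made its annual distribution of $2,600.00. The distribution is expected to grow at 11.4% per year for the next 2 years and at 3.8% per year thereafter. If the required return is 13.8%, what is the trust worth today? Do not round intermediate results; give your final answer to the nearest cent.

D_1 = 2896.40000
D_2 = 3226.58960
Terminal value at year 2: TV = D_2×(1+g_2)/(r−g_2) = 3349.20000/0.1 = 33492.00005
P_0 = D_1/(1+r)^1 + D_2/(1+r)^2 + TV/(1+r)^2
    = 2545.16696 + 2491.49033 + 25861.66960 = 30898.32689

$30898.33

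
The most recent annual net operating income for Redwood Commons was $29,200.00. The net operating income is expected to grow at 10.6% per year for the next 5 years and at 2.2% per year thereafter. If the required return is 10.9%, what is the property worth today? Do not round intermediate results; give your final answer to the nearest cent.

D_1 = 32295.20000
D_2 = 35718.49120
D_3 = 39504.65127
D_4 = 43692.14430
D_5 = 48323.51160
Terminal value at year 5: TV = D_5×(1+g_2)/(r−g_2) = 49386.62885/0.087 = 567662.40060
P_0 = D_1/(1+r)^1 + D_2/(1+r)^2 + D_3/(1+r)^3 + D_4/(1+r)^4 + D_5/(1+r)^5 + TV/(1+r)^5
    = 29121.00992 + 29042.23352 + 28963.67022 + 28885.31944 + 28807.18061 + 338401.59296 = 483221.00666

$483221.01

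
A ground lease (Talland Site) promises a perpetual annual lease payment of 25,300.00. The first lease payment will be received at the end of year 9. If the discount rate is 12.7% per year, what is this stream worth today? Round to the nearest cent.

76546.52

Value at end of year 8: C / r = 25,300.00 / 0.127 = 199,212.5984
Discount to today: PV = 199,212.5984 / (1 + 0.127)^8 = 199,212.5984 / 2.602504 = 76,546.52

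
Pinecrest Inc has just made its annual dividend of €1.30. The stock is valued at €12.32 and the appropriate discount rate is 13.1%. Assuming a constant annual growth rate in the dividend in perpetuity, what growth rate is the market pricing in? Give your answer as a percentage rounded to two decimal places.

2.30%

P = D₀(1+g)/(r−g) ⇒ P(r−g) = D₀(1+g) ⇒ g(P+D₀) = P·r − D₀
g = (P·r − D₀)/(P + D₀) = (€12.32×0.131 − €1.30) / (€12.32 + €1.30) = 0.023048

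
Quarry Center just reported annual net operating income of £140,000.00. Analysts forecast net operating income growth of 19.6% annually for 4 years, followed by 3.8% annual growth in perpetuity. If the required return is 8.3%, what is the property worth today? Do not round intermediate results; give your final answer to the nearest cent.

D_1 = 167440.00000
D_2 = 200258.24000
D_3 = 239508.85504
D_4 = 286452.59063
Terminal value at year 4: TV = D_4×(1+g_2)/(r−g_2) = 297337.78907/0.045 = 6607506.42382
P_0 = D_1/(1+r)^1 + D_2/(1+r)^2 + D_3/(1+r)^3 + D_4/(1+r)^4 + TV/(1+r)^4
    = 154607.57156 + 170739.29417 + 188554.19744 + 208227.90410 + 4803123.65453 = 5525252.62180

£5525252.62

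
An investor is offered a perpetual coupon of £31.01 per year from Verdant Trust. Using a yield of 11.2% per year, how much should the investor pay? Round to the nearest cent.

Level perpetuity: PV = C / r = £31.01 / 0.112 = £276.88

£276.88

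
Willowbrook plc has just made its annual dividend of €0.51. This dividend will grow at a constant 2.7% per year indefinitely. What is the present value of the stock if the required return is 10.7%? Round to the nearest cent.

D₁ = D₀ × (1 + g) = €0.51 × 1.027 = €0.5238
Growing perpetuity: P = D₁ / (r − g) = €0.5238 / (0.107 − 0.027) = €6.55

€6.55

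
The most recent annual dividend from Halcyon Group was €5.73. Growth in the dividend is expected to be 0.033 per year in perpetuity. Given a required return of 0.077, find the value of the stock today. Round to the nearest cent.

€134.52

D₁ = D₀ × (1 + g) = €5.73 × 1.033 = €5.9191
Growing perpetuity: P = D₁ / (r − g) = €5.9191 / (0.077 − 0.033) = €134.52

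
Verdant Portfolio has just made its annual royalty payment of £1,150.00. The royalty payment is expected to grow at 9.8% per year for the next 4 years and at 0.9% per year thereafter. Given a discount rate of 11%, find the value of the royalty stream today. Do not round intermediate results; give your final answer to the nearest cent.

D_1 = 1262.70000
D_2 = 1386.44460
D_3 = 1522.31617
D_4 = 1671.50316
Terminal value at year 4: TV = D_4×(1+g_2)/(r−g_2) = 1686.54668/0.101 = 16698.48202
P_0 = D_1/(1+r)^1 + D_2/(1+r)^2 + D_3/(1+r)^3 + D_4/(1+r)^4 + TV/(1+r)^4
    = 1137.56757 + 1125.26954 + 1113.10446 + 1101.07090 + 10999.80733 = 15476.81980

£15476.82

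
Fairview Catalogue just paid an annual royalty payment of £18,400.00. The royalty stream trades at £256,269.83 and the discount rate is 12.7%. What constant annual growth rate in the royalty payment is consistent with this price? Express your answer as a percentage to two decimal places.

P = D₀(1+g)/(r−g) ⇒ P(r−g) = D₀(1+g) ⇒ g(P+D₀) = P·r − D₀
g = (P·r − D₀)/(P + D₀) = (£256,269.83×0.127 − £18,400.00) / (£256,269.83 + £18,400.00) = 0.051503

5.15%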